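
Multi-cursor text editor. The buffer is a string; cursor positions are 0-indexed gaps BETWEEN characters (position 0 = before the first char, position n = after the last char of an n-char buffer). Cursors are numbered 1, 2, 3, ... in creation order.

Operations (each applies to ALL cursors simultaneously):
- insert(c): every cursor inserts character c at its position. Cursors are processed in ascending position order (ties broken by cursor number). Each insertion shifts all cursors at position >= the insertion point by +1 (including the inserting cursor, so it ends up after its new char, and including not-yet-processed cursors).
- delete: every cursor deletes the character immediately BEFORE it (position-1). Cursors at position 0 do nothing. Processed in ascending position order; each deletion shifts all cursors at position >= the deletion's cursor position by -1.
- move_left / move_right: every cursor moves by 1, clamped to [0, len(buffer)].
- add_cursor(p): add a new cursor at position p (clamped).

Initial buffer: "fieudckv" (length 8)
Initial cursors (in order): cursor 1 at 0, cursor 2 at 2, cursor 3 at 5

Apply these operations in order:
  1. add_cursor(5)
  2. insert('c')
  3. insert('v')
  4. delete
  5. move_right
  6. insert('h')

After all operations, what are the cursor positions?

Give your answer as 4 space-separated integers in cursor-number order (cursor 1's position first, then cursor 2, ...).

After op 1 (add_cursor(5)): buffer="fieudckv" (len 8), cursors c1@0 c2@2 c3@5 c4@5, authorship ........
After op 2 (insert('c')): buffer="cficeudccckv" (len 12), cursors c1@1 c2@4 c3@9 c4@9, authorship 1..2...34...
After op 3 (insert('v')): buffer="cvficveudccvvckv" (len 16), cursors c1@2 c2@6 c3@13 c4@13, authorship 11..22...3434...
After op 4 (delete): buffer="cficeudccckv" (len 12), cursors c1@1 c2@4 c3@9 c4@9, authorship 1..2...34...
After op 5 (move_right): buffer="cficeudccckv" (len 12), cursors c1@2 c2@5 c3@10 c4@10, authorship 1..2...34...
After op 6 (insert('h')): buffer="cfhicehudccchhkv" (len 16), cursors c1@3 c2@7 c3@14 c4@14, authorship 1.1.2.2..34.34..

Answer: 3 7 14 14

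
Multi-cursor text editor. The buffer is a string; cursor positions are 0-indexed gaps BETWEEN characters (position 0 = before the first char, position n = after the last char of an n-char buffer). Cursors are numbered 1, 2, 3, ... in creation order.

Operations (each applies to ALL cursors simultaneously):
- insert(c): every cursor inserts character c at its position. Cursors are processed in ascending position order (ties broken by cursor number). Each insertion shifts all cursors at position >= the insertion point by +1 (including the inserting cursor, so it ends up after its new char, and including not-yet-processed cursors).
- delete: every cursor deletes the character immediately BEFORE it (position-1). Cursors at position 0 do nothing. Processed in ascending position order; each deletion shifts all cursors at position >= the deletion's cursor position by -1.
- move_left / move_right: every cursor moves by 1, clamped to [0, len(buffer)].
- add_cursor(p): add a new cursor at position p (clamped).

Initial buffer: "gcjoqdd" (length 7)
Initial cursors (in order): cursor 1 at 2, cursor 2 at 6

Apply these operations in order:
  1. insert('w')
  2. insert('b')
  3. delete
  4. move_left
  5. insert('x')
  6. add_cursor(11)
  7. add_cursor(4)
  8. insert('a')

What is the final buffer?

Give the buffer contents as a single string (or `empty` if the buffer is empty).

Answer: gcxawajoqdxawda

Derivation:
After op 1 (insert('w')): buffer="gcwjoqdwd" (len 9), cursors c1@3 c2@8, authorship ..1....2.
After op 2 (insert('b')): buffer="gcwbjoqdwbd" (len 11), cursors c1@4 c2@10, authorship ..11....22.
After op 3 (delete): buffer="gcwjoqdwd" (len 9), cursors c1@3 c2@8, authorship ..1....2.
After op 4 (move_left): buffer="gcwjoqdwd" (len 9), cursors c1@2 c2@7, authorship ..1....2.
After op 5 (insert('x')): buffer="gcxwjoqdxwd" (len 11), cursors c1@3 c2@9, authorship ..11....22.
After op 6 (add_cursor(11)): buffer="gcxwjoqdxwd" (len 11), cursors c1@3 c2@9 c3@11, authorship ..11....22.
After op 7 (add_cursor(4)): buffer="gcxwjoqdxwd" (len 11), cursors c1@3 c4@4 c2@9 c3@11, authorship ..11....22.
After op 8 (insert('a')): buffer="gcxawajoqdxawda" (len 15), cursors c1@4 c4@6 c2@12 c3@15, authorship ..1114....222.3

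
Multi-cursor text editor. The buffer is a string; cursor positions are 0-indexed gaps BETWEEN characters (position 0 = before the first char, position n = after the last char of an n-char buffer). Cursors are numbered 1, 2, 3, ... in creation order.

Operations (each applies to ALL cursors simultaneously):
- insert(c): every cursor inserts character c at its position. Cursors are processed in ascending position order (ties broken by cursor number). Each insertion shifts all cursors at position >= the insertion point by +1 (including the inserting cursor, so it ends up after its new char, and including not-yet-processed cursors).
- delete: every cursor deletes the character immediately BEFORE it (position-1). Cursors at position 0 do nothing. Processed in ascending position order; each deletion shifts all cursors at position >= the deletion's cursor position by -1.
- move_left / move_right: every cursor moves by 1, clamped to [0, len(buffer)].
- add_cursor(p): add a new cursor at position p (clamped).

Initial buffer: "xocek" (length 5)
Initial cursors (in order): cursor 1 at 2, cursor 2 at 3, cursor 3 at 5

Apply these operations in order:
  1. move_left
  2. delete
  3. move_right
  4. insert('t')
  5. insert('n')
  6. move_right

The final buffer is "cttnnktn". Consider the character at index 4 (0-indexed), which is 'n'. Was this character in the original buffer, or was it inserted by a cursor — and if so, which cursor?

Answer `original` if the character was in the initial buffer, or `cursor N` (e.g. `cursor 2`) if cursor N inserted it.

After op 1 (move_left): buffer="xocek" (len 5), cursors c1@1 c2@2 c3@4, authorship .....
After op 2 (delete): buffer="ck" (len 2), cursors c1@0 c2@0 c3@1, authorship ..
After op 3 (move_right): buffer="ck" (len 2), cursors c1@1 c2@1 c3@2, authorship ..
After op 4 (insert('t')): buffer="cttkt" (len 5), cursors c1@3 c2@3 c3@5, authorship .12.3
After op 5 (insert('n')): buffer="cttnnktn" (len 8), cursors c1@5 c2@5 c3@8, authorship .1212.33
After op 6 (move_right): buffer="cttnnktn" (len 8), cursors c1@6 c2@6 c3@8, authorship .1212.33
Authorship (.=original, N=cursor N): . 1 2 1 2 . 3 3
Index 4: author = 2

Answer: cursor 2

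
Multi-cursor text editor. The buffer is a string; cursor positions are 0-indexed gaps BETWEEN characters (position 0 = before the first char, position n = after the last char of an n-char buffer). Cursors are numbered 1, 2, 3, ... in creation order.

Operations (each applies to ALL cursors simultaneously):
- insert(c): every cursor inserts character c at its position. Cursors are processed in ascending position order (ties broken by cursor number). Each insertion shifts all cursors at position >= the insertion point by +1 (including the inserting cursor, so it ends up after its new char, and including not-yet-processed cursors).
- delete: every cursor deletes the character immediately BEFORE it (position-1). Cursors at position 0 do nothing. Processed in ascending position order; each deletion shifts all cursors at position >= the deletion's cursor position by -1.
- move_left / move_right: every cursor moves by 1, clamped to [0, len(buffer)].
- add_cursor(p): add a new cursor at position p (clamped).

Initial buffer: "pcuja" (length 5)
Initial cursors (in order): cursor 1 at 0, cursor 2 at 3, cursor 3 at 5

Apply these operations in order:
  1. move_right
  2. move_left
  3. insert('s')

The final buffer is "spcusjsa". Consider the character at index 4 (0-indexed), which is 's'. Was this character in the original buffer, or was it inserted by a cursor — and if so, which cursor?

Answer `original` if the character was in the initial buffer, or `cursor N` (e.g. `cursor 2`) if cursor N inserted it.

After op 1 (move_right): buffer="pcuja" (len 5), cursors c1@1 c2@4 c3@5, authorship .....
After op 2 (move_left): buffer="pcuja" (len 5), cursors c1@0 c2@3 c3@4, authorship .....
After op 3 (insert('s')): buffer="spcusjsa" (len 8), cursors c1@1 c2@5 c3@7, authorship 1...2.3.
Authorship (.=original, N=cursor N): 1 . . . 2 . 3 .
Index 4: author = 2

Answer: cursor 2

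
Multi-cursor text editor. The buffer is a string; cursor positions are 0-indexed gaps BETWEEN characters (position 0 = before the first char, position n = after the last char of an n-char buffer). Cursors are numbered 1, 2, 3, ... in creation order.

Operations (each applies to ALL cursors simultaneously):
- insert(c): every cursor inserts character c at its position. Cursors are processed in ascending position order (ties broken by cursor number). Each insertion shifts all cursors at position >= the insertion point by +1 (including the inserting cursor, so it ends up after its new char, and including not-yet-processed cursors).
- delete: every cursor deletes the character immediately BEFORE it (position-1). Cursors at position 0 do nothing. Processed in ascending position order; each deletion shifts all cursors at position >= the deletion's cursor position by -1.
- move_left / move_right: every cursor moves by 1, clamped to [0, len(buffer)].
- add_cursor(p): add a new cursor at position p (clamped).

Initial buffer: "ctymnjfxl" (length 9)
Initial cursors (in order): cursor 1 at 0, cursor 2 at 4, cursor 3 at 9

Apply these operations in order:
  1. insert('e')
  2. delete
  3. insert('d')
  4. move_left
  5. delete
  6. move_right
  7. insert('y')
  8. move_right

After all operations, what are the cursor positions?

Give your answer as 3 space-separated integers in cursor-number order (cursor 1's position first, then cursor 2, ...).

Answer: 3 8 13

Derivation:
After op 1 (insert('e')): buffer="ectymenjfxle" (len 12), cursors c1@1 c2@6 c3@12, authorship 1....2.....3
After op 2 (delete): buffer="ctymnjfxl" (len 9), cursors c1@0 c2@4 c3@9, authorship .........
After op 3 (insert('d')): buffer="dctymdnjfxld" (len 12), cursors c1@1 c2@6 c3@12, authorship 1....2.....3
After op 4 (move_left): buffer="dctymdnjfxld" (len 12), cursors c1@0 c2@5 c3@11, authorship 1....2.....3
After op 5 (delete): buffer="dctydnjfxd" (len 10), cursors c1@0 c2@4 c3@9, authorship 1...2....3
After op 6 (move_right): buffer="dctydnjfxd" (len 10), cursors c1@1 c2@5 c3@10, authorship 1...2....3
After op 7 (insert('y')): buffer="dyctydynjfxdy" (len 13), cursors c1@2 c2@7 c3@13, authorship 11...22....33
After op 8 (move_right): buffer="dyctydynjfxdy" (len 13), cursors c1@3 c2@8 c3@13, authorship 11...22....33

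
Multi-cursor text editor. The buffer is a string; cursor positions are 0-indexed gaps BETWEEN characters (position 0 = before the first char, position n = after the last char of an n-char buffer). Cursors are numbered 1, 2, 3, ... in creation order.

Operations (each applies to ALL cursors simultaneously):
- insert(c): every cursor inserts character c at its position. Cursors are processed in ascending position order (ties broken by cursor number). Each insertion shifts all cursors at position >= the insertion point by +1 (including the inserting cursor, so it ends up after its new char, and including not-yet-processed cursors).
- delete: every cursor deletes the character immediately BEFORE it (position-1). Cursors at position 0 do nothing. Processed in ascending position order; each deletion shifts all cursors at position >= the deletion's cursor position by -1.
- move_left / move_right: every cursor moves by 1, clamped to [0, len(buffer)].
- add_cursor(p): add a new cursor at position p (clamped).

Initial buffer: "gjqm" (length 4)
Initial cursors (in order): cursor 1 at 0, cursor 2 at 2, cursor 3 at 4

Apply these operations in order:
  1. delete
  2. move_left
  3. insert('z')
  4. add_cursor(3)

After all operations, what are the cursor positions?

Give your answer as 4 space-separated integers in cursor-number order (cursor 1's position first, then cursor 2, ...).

After op 1 (delete): buffer="gq" (len 2), cursors c1@0 c2@1 c3@2, authorship ..
After op 2 (move_left): buffer="gq" (len 2), cursors c1@0 c2@0 c3@1, authorship ..
After op 3 (insert('z')): buffer="zzgzq" (len 5), cursors c1@2 c2@2 c3@4, authorship 12.3.
After op 4 (add_cursor(3)): buffer="zzgzq" (len 5), cursors c1@2 c2@2 c4@3 c3@4, authorship 12.3.

Answer: 2 2 4 3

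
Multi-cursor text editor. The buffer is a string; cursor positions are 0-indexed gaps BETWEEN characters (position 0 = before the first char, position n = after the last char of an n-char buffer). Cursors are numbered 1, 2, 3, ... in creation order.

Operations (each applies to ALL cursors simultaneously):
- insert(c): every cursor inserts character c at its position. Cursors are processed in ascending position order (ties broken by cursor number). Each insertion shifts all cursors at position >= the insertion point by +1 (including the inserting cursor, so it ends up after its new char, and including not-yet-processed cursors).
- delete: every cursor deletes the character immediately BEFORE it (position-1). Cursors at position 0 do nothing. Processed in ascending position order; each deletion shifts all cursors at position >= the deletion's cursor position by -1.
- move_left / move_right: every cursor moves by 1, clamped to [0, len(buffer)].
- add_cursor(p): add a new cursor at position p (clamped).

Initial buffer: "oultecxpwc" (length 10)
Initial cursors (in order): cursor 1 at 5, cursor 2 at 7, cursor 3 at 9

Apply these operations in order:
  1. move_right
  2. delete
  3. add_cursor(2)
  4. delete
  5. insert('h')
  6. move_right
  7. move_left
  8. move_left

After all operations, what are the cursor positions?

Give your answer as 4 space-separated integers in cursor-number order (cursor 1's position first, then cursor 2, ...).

Answer: 5 5 5 1

Derivation:
After op 1 (move_right): buffer="oultecxpwc" (len 10), cursors c1@6 c2@8 c3@10, authorship ..........
After op 2 (delete): buffer="oultexw" (len 7), cursors c1@5 c2@6 c3@7, authorship .......
After op 3 (add_cursor(2)): buffer="oultexw" (len 7), cursors c4@2 c1@5 c2@6 c3@7, authorship .......
After op 4 (delete): buffer="olt" (len 3), cursors c4@1 c1@3 c2@3 c3@3, authorship ...
After op 5 (insert('h')): buffer="ohlthhh" (len 7), cursors c4@2 c1@7 c2@7 c3@7, authorship .4..123
After op 6 (move_right): buffer="ohlthhh" (len 7), cursors c4@3 c1@7 c2@7 c3@7, authorship .4..123
After op 7 (move_left): buffer="ohlthhh" (len 7), cursors c4@2 c1@6 c2@6 c3@6, authorship .4..123
After op 8 (move_left): buffer="ohlthhh" (len 7), cursors c4@1 c1@5 c2@5 c3@5, authorship .4..123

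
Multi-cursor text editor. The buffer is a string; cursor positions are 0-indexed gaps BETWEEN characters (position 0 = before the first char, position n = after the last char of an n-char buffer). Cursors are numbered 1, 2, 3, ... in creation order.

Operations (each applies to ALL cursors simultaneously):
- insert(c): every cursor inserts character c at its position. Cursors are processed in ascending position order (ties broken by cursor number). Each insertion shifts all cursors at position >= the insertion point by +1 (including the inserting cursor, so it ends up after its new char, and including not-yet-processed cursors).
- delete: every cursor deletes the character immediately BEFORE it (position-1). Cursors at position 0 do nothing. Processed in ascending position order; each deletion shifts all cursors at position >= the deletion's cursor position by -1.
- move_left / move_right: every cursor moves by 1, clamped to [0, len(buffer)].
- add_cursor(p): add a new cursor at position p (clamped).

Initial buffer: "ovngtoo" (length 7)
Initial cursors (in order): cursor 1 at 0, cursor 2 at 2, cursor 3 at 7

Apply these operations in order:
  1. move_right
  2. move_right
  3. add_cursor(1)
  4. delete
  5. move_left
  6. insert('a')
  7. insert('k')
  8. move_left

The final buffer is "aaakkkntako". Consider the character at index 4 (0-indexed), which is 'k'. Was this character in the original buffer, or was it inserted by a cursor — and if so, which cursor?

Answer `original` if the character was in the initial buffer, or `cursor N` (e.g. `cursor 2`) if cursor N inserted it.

After op 1 (move_right): buffer="ovngtoo" (len 7), cursors c1@1 c2@3 c3@7, authorship .......
After op 2 (move_right): buffer="ovngtoo" (len 7), cursors c1@2 c2@4 c3@7, authorship .......
After op 3 (add_cursor(1)): buffer="ovngtoo" (len 7), cursors c4@1 c1@2 c2@4 c3@7, authorship .......
After op 4 (delete): buffer="nto" (len 3), cursors c1@0 c4@0 c2@1 c3@3, authorship ...
After op 5 (move_left): buffer="nto" (len 3), cursors c1@0 c2@0 c4@0 c3@2, authorship ...
After op 6 (insert('a')): buffer="aaantao" (len 7), cursors c1@3 c2@3 c4@3 c3@6, authorship 124..3.
After op 7 (insert('k')): buffer="aaakkkntako" (len 11), cursors c1@6 c2@6 c4@6 c3@10, authorship 124124..33.
After op 8 (move_left): buffer="aaakkkntako" (len 11), cursors c1@5 c2@5 c4@5 c3@9, authorship 124124..33.
Authorship (.=original, N=cursor N): 1 2 4 1 2 4 . . 3 3 .
Index 4: author = 2

Answer: cursor 2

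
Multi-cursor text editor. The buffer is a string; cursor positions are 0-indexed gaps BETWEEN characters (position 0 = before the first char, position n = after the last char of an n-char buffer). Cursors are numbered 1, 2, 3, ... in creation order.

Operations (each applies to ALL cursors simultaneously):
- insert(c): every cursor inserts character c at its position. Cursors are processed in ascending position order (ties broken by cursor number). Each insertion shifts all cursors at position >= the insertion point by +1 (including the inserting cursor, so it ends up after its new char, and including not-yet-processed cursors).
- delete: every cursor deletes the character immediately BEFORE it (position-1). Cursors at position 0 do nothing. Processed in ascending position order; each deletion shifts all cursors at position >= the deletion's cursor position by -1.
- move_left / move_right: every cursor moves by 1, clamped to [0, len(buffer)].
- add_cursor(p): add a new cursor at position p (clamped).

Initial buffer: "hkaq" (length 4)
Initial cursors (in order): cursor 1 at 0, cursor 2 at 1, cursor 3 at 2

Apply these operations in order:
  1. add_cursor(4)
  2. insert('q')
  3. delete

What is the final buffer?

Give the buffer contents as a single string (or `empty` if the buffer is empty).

After op 1 (add_cursor(4)): buffer="hkaq" (len 4), cursors c1@0 c2@1 c3@2 c4@4, authorship ....
After op 2 (insert('q')): buffer="qhqkqaqq" (len 8), cursors c1@1 c2@3 c3@5 c4@8, authorship 1.2.3..4
After op 3 (delete): buffer="hkaq" (len 4), cursors c1@0 c2@1 c3@2 c4@4, authorship ....

Answer: hkaq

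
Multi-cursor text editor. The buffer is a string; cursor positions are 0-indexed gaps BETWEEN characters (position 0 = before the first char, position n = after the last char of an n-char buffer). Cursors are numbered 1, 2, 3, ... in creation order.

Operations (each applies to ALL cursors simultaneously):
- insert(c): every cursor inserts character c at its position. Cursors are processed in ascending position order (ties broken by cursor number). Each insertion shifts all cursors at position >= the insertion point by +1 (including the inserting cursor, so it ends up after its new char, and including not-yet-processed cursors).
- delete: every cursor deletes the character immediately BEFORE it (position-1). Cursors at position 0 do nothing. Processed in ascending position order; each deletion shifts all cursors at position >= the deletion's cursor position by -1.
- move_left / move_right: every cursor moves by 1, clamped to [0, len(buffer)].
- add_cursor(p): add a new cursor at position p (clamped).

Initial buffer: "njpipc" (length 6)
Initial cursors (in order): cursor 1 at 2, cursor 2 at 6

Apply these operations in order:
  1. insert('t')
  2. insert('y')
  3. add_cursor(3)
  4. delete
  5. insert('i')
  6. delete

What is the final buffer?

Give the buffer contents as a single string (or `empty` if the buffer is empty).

After op 1 (insert('t')): buffer="njtpipct" (len 8), cursors c1@3 c2@8, authorship ..1....2
After op 2 (insert('y')): buffer="njtypipcty" (len 10), cursors c1@4 c2@10, authorship ..11....22
After op 3 (add_cursor(3)): buffer="njtypipcty" (len 10), cursors c3@3 c1@4 c2@10, authorship ..11....22
After op 4 (delete): buffer="njpipct" (len 7), cursors c1@2 c3@2 c2@7, authorship ......2
After op 5 (insert('i')): buffer="njiipipcti" (len 10), cursors c1@4 c3@4 c2@10, authorship ..13....22
After op 6 (delete): buffer="njpipct" (len 7), cursors c1@2 c3@2 c2@7, authorship ......2

Answer: njpipct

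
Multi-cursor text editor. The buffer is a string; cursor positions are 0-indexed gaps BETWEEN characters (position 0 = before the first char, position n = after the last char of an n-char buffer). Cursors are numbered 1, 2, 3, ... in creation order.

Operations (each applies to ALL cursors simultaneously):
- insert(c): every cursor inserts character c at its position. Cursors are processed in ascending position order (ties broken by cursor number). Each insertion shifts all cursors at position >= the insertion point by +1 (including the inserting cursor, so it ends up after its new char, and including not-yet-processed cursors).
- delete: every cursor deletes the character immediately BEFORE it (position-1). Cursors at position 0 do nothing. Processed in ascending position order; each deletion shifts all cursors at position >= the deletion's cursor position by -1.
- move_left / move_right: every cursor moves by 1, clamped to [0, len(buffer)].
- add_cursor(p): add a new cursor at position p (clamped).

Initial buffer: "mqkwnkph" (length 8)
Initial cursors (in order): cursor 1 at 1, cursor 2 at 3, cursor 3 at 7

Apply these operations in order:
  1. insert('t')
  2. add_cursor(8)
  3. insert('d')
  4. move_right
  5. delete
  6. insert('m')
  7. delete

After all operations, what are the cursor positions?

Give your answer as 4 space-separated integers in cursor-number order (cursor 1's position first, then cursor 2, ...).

Answer: 3 6 11 9

Derivation:
After op 1 (insert('t')): buffer="mtqktwnkpth" (len 11), cursors c1@2 c2@5 c3@10, authorship .1..2....3.
After op 2 (add_cursor(8)): buffer="mtqktwnkpth" (len 11), cursors c1@2 c2@5 c4@8 c3@10, authorship .1..2....3.
After op 3 (insert('d')): buffer="mtdqktdwnkdptdh" (len 15), cursors c1@3 c2@7 c4@11 c3@14, authorship .11..22...4.33.
After op 4 (move_right): buffer="mtdqktdwnkdptdh" (len 15), cursors c1@4 c2@8 c4@12 c3@15, authorship .11..22...4.33.
After op 5 (delete): buffer="mtdktdnkdtd" (len 11), cursors c1@3 c2@6 c4@9 c3@11, authorship .11.22..433
After op 6 (insert('m')): buffer="mtdmktdmnkdmtdm" (len 15), cursors c1@4 c2@8 c4@12 c3@15, authorship .111.222..44333
After op 7 (delete): buffer="mtdktdnkdtd" (len 11), cursors c1@3 c2@6 c4@9 c3@11, authorship .11.22..433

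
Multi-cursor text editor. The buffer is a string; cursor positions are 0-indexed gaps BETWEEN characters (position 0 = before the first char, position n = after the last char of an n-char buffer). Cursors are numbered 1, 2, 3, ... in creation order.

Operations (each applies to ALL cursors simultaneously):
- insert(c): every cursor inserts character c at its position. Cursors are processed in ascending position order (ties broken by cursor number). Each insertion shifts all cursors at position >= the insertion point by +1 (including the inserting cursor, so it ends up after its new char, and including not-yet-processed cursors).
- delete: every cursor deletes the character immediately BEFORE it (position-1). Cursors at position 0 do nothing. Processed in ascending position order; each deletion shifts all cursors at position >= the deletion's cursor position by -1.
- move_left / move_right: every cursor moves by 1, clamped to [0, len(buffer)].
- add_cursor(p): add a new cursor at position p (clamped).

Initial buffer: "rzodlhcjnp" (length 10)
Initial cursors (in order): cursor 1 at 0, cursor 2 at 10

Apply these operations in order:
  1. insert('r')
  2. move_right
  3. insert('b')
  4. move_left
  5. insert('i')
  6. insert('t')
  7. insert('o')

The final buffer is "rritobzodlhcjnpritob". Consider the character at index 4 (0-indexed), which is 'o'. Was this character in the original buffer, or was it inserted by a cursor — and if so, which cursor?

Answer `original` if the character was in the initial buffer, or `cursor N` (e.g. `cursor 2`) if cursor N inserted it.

Answer: cursor 1

Derivation:
After op 1 (insert('r')): buffer="rrzodlhcjnpr" (len 12), cursors c1@1 c2@12, authorship 1..........2
After op 2 (move_right): buffer="rrzodlhcjnpr" (len 12), cursors c1@2 c2@12, authorship 1..........2
After op 3 (insert('b')): buffer="rrbzodlhcjnprb" (len 14), cursors c1@3 c2@14, authorship 1.1.........22
After op 4 (move_left): buffer="rrbzodlhcjnprb" (len 14), cursors c1@2 c2@13, authorship 1.1.........22
After op 5 (insert('i')): buffer="rribzodlhcjnprib" (len 16), cursors c1@3 c2@15, authorship 1.11.........222
After op 6 (insert('t')): buffer="rritbzodlhcjnpritb" (len 18), cursors c1@4 c2@17, authorship 1.111.........2222
After op 7 (insert('o')): buffer="rritobzodlhcjnpritob" (len 20), cursors c1@5 c2@19, authorship 1.1111.........22222
Authorship (.=original, N=cursor N): 1 . 1 1 1 1 . . . . . . . . . 2 2 2 2 2
Index 4: author = 1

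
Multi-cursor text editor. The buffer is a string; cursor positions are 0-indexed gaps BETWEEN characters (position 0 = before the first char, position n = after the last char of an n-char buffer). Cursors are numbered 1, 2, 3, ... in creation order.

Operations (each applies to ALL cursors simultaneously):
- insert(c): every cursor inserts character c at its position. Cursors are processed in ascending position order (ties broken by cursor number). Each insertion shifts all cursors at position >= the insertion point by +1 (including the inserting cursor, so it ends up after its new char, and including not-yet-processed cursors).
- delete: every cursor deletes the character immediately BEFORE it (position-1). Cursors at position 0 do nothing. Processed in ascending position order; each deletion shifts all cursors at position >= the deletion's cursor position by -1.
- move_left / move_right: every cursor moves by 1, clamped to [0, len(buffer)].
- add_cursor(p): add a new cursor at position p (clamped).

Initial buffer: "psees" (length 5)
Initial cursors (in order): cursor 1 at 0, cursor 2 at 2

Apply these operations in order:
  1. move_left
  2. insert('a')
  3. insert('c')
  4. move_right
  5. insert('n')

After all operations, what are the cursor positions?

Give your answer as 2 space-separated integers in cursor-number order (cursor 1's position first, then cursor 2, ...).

After op 1 (move_left): buffer="psees" (len 5), cursors c1@0 c2@1, authorship .....
After op 2 (insert('a')): buffer="apasees" (len 7), cursors c1@1 c2@3, authorship 1.2....
After op 3 (insert('c')): buffer="acpacsees" (len 9), cursors c1@2 c2@5, authorship 11.22....
After op 4 (move_right): buffer="acpacsees" (len 9), cursors c1@3 c2@6, authorship 11.22....
After op 5 (insert('n')): buffer="acpnacsnees" (len 11), cursors c1@4 c2@8, authorship 11.122.2...

Answer: 4 8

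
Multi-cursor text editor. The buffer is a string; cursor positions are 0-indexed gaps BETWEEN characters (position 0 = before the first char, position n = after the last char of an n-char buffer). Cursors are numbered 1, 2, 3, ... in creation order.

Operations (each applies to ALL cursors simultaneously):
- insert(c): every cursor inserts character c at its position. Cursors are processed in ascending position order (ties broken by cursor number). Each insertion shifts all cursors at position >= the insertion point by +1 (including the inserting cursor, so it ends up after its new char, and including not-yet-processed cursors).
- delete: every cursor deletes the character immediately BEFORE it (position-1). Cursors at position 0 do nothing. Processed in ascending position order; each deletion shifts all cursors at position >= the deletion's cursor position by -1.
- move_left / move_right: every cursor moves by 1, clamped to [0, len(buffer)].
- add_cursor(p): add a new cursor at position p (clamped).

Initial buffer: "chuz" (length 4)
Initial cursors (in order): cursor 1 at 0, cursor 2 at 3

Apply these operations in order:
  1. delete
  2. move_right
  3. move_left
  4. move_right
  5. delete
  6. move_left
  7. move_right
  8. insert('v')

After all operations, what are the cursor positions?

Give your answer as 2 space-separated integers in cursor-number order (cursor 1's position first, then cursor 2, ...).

Answer: 3 3

Derivation:
After op 1 (delete): buffer="chz" (len 3), cursors c1@0 c2@2, authorship ...
After op 2 (move_right): buffer="chz" (len 3), cursors c1@1 c2@3, authorship ...
After op 3 (move_left): buffer="chz" (len 3), cursors c1@0 c2@2, authorship ...
After op 4 (move_right): buffer="chz" (len 3), cursors c1@1 c2@3, authorship ...
After op 5 (delete): buffer="h" (len 1), cursors c1@0 c2@1, authorship .
After op 6 (move_left): buffer="h" (len 1), cursors c1@0 c2@0, authorship .
After op 7 (move_right): buffer="h" (len 1), cursors c1@1 c2@1, authorship .
After op 8 (insert('v')): buffer="hvv" (len 3), cursors c1@3 c2@3, authorship .12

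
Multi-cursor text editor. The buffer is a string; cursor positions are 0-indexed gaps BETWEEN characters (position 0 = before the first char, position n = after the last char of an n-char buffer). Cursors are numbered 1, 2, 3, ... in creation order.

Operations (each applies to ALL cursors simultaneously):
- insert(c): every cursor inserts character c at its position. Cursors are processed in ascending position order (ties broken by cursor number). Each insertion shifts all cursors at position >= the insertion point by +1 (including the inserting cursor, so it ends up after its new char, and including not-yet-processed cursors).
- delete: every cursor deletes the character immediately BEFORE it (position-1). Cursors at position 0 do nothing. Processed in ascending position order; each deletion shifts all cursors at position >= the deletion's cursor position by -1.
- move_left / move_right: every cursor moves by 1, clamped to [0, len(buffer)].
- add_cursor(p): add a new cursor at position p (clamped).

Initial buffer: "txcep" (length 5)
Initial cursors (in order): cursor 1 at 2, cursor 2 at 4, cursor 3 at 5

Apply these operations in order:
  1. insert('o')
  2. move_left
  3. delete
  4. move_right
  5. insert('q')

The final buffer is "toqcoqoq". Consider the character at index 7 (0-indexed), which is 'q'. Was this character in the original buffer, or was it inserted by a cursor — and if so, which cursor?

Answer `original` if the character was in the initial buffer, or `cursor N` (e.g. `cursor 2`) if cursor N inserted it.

After op 1 (insert('o')): buffer="txoceopo" (len 8), cursors c1@3 c2@6 c3@8, authorship ..1..2.3
After op 2 (move_left): buffer="txoceopo" (len 8), cursors c1@2 c2@5 c3@7, authorship ..1..2.3
After op 3 (delete): buffer="tocoo" (len 5), cursors c1@1 c2@3 c3@4, authorship .1.23
After op 4 (move_right): buffer="tocoo" (len 5), cursors c1@2 c2@4 c3@5, authorship .1.23
After op 5 (insert('q')): buffer="toqcoqoq" (len 8), cursors c1@3 c2@6 c3@8, authorship .11.2233
Authorship (.=original, N=cursor N): . 1 1 . 2 2 3 3
Index 7: author = 3

Answer: cursor 3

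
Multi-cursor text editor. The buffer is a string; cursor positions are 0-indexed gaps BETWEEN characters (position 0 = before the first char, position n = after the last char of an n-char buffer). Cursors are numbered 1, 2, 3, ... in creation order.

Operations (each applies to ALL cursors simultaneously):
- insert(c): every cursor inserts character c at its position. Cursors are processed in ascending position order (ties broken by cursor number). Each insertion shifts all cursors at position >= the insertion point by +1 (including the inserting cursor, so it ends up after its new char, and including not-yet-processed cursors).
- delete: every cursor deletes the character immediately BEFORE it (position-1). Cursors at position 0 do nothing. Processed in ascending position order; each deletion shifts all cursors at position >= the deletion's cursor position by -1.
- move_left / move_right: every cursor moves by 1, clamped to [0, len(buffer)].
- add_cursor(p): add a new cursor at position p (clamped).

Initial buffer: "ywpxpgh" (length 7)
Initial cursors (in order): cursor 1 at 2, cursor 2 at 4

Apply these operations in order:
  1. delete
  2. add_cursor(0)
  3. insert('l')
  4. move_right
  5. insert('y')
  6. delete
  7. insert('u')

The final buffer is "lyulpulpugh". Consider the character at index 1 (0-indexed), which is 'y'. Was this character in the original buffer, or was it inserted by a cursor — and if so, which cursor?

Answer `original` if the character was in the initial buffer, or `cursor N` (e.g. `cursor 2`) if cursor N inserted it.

After op 1 (delete): buffer="yppgh" (len 5), cursors c1@1 c2@2, authorship .....
After op 2 (add_cursor(0)): buffer="yppgh" (len 5), cursors c3@0 c1@1 c2@2, authorship .....
After op 3 (insert('l')): buffer="lylplpgh" (len 8), cursors c3@1 c1@3 c2@5, authorship 3.1.2...
After op 4 (move_right): buffer="lylplpgh" (len 8), cursors c3@2 c1@4 c2@6, authorship 3.1.2...
After op 5 (insert('y')): buffer="lyylpylpygh" (len 11), cursors c3@3 c1@6 c2@9, authorship 3.31.12.2..
After op 6 (delete): buffer="lylplpgh" (len 8), cursors c3@2 c1@4 c2@6, authorship 3.1.2...
After op 7 (insert('u')): buffer="lyulpulpugh" (len 11), cursors c3@3 c1@6 c2@9, authorship 3.31.12.2..
Authorship (.=original, N=cursor N): 3 . 3 1 . 1 2 . 2 . .
Index 1: author = original

Answer: original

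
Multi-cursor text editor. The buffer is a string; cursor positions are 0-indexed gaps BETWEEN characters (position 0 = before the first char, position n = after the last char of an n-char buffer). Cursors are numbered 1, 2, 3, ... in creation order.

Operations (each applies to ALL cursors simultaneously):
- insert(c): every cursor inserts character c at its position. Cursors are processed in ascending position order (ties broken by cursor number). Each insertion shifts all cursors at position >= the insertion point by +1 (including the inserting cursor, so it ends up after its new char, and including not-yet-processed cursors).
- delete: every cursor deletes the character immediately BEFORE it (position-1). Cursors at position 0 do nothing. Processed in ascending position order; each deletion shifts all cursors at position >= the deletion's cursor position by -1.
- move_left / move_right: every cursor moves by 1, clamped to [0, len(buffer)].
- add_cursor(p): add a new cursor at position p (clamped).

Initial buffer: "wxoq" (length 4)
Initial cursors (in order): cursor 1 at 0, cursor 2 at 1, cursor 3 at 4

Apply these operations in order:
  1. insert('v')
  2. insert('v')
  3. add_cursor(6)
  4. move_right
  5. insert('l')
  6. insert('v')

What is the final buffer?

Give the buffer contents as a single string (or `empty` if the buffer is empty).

After op 1 (insert('v')): buffer="vwvxoqv" (len 7), cursors c1@1 c2@3 c3@7, authorship 1.2...3
After op 2 (insert('v')): buffer="vvwvvxoqvv" (len 10), cursors c1@2 c2@5 c3@10, authorship 11.22...33
After op 3 (add_cursor(6)): buffer="vvwvvxoqvv" (len 10), cursors c1@2 c2@5 c4@6 c3@10, authorship 11.22...33
After op 4 (move_right): buffer="vvwvvxoqvv" (len 10), cursors c1@3 c2@6 c4@7 c3@10, authorship 11.22...33
After op 5 (insert('l')): buffer="vvwlvvxlolqvvl" (len 14), cursors c1@4 c2@8 c4@10 c3@14, authorship 11.122.2.4.333
After op 6 (insert('v')): buffer="vvwlvvvxlvolvqvvlv" (len 18), cursors c1@5 c2@10 c4@13 c3@18, authorship 11.1122.22.44.3333

Answer: vvwlvvvxlvolvqvvlv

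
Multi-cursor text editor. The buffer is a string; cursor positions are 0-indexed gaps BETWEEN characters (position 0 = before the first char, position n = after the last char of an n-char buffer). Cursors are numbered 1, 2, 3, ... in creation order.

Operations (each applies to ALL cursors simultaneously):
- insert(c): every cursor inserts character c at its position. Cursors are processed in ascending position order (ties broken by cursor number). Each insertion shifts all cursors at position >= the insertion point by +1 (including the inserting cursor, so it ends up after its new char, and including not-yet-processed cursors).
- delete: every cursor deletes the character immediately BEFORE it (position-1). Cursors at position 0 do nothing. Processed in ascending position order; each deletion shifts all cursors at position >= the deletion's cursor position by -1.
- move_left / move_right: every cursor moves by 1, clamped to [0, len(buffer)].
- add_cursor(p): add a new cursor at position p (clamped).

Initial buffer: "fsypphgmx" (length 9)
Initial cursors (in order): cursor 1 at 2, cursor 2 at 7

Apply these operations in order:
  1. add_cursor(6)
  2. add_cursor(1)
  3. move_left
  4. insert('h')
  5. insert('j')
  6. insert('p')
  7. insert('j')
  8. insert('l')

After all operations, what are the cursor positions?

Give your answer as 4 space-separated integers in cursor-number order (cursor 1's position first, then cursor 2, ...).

After op 1 (add_cursor(6)): buffer="fsypphgmx" (len 9), cursors c1@2 c3@6 c2@7, authorship .........
After op 2 (add_cursor(1)): buffer="fsypphgmx" (len 9), cursors c4@1 c1@2 c3@6 c2@7, authorship .........
After op 3 (move_left): buffer="fsypphgmx" (len 9), cursors c4@0 c1@1 c3@5 c2@6, authorship .........
After op 4 (insert('h')): buffer="hfhsypphhhgmx" (len 13), cursors c4@1 c1@3 c3@8 c2@10, authorship 4.1....3.2...
After op 5 (insert('j')): buffer="hjfhjsypphjhhjgmx" (len 17), cursors c4@2 c1@5 c3@11 c2@14, authorship 44.11....33.22...
After op 6 (insert('p')): buffer="hjpfhjpsypphjphhjpgmx" (len 21), cursors c4@3 c1@7 c3@14 c2@18, authorship 444.111....333.222...
After op 7 (insert('j')): buffer="hjpjfhjpjsypphjpjhhjpjgmx" (len 25), cursors c4@4 c1@9 c3@17 c2@22, authorship 4444.1111....3333.2222...
After op 8 (insert('l')): buffer="hjpjlfhjpjlsypphjpjlhhjpjlgmx" (len 29), cursors c4@5 c1@11 c3@20 c2@26, authorship 44444.11111....33333.22222...

Answer: 11 26 20 5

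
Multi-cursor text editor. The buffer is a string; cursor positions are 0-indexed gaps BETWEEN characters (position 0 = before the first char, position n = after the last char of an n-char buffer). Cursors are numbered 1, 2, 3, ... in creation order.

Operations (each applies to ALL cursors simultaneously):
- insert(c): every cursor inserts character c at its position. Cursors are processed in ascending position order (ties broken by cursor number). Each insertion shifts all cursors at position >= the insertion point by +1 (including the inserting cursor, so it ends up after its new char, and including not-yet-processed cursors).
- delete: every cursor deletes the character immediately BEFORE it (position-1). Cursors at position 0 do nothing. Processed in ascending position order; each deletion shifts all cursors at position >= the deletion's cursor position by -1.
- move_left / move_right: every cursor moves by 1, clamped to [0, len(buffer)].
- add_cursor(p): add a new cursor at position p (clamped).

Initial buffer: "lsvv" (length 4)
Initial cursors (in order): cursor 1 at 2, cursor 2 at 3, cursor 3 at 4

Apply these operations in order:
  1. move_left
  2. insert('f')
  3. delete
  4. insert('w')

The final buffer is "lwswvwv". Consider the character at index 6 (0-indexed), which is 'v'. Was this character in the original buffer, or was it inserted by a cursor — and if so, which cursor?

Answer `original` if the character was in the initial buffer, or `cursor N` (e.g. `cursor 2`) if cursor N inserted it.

After op 1 (move_left): buffer="lsvv" (len 4), cursors c1@1 c2@2 c3@3, authorship ....
After op 2 (insert('f')): buffer="lfsfvfv" (len 7), cursors c1@2 c2@4 c3@6, authorship .1.2.3.
After op 3 (delete): buffer="lsvv" (len 4), cursors c1@1 c2@2 c3@3, authorship ....
After op 4 (insert('w')): buffer="lwswvwv" (len 7), cursors c1@2 c2@4 c3@6, authorship .1.2.3.
Authorship (.=original, N=cursor N): . 1 . 2 . 3 .
Index 6: author = original

Answer: original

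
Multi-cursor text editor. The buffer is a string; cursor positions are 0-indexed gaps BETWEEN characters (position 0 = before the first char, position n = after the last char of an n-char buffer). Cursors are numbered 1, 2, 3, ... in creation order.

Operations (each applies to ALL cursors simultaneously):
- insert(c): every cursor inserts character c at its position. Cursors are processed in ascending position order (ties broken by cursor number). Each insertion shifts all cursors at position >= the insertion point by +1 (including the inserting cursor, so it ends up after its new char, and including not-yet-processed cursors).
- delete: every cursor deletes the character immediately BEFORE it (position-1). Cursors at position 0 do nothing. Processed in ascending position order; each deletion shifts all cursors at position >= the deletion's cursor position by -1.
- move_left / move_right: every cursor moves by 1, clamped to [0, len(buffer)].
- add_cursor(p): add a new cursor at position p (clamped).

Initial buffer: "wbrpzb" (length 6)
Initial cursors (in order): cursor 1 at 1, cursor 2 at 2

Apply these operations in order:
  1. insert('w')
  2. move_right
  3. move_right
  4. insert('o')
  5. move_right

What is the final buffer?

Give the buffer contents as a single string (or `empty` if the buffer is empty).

After op 1 (insert('w')): buffer="wwbwrpzb" (len 8), cursors c1@2 c2@4, authorship .1.2....
After op 2 (move_right): buffer="wwbwrpzb" (len 8), cursors c1@3 c2@5, authorship .1.2....
After op 3 (move_right): buffer="wwbwrpzb" (len 8), cursors c1@4 c2@6, authorship .1.2....
After op 4 (insert('o')): buffer="wwbworpozb" (len 10), cursors c1@5 c2@8, authorship .1.21..2..
After op 5 (move_right): buffer="wwbworpozb" (len 10), cursors c1@6 c2@9, authorship .1.21..2..

Answer: wwbworpozb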